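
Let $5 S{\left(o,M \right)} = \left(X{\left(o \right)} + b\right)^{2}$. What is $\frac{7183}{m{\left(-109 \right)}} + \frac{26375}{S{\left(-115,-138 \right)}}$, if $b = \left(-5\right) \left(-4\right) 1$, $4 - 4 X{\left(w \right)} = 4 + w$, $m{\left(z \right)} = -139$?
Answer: $\frac{806257}{211419} \approx 3.8135$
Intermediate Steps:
$X{\left(w \right)} = - \frac{w}{4}$ ($X{\left(w \right)} = 1 - \frac{4 + w}{4} = 1 - \left(1 + \frac{w}{4}\right) = - \frac{w}{4}$)
$b = 20$ ($b = 20 \cdot 1 = 20$)
$S{\left(o,M \right)} = \frac{\left(20 - \frac{o}{4}\right)^{2}}{5}$ ($S{\left(o,M \right)} = \frac{\left(- \frac{o}{4} + 20\right)^{2}}{5} = \frac{\left(20 - \frac{o}{4}\right)^{2}}{5}$)
$\frac{7183}{m{\left(-109 \right)}} + \frac{26375}{S{\left(-115,-138 \right)}} = \frac{7183}{-139} + \frac{26375}{\frac{1}{80} \left(-80 - 115\right)^{2}} = 7183 \left(- \frac{1}{139}\right) + \frac{26375}{\frac{1}{80} \left(-195\right)^{2}} = - \frac{7183}{139} + \frac{26375}{\frac{1}{80} \cdot 38025} = - \frac{7183}{139} + \frac{26375}{\frac{7605}{16}} = - \frac{7183}{139} + 26375 \cdot \frac{16}{7605} = - \frac{7183}{139} + \frac{84400}{1521} = \frac{806257}{211419}$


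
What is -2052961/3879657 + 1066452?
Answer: 4137465914003/3879657 ≈ 1.0665e+6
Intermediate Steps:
-2052961/3879657 + 1066452 = 4137465914003/3879657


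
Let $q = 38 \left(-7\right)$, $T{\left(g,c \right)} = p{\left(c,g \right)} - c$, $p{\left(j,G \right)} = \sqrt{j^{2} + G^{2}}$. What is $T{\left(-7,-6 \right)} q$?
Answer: $-1596 - 266 \sqrt{85} \approx -4048.4$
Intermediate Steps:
$p{\left(j,G \right)} = \sqrt{G^{2} + j^{2}}$
$T{\left(g,c \right)} = \sqrt{c^{2} + g^{2}} - c$ ($T{\left(g,c \right)} = \sqrt{g^{2} + c^{2}} - c = \sqrt{c^{2} + g^{2}} - c$)
$q = -266$
$T{\left(-7,-6 \right)} q = \left(\sqrt{\left(-6\right)^{2} + \left(-7\right)^{2}} - -6\right) \left(-266\right) = \left(\sqrt{36 + 49} + 6\right) \left(-266\right) = \left(\sqrt{85} + 6\right) \left(-266\right) = \left(6 + \sqrt{85}\right) \left(-266\right) = -1596 - 266 \sqrt{85}$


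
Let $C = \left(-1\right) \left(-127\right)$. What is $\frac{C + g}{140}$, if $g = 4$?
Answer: $\frac{131}{140} \approx 0.93571$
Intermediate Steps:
$C = 127$
$\frac{C + g}{140} = \frac{127 + 4}{140} = \frac{1}{140} \cdot 131 = \frac{131}{140}$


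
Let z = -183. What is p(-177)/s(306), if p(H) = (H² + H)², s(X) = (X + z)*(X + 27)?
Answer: 107827456/4551 ≈ 23693.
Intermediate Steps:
s(X) = (-183 + X)*(27 + X) (s(X) = (X - 183)*(X + 27) = (-183 + X)*(27 + X))
p(H) = (H + H²)²
p(-177)/s(306) = ((-177)²*(1 - 177)²)/(-4941 + 306² - 156*306) = (31329*(-176)²)/(-4941 + 93636 - 47736) = (31329*30976)/40959 = 970447104*(1/40959) = 107827456/4551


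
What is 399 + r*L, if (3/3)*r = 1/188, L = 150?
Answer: 37581/94 ≈ 399.80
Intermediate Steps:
r = 1/188 ≈ 0.0053191
399 + r*L = 399 + (1/188)*150 = 399 + 75/94 = 37581/94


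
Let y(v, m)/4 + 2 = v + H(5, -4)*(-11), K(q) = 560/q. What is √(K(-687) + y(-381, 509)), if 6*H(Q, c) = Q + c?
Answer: I*√80766926/229 ≈ 39.245*I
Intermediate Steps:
H(Q, c) = Q/6 + c/6 (H(Q, c) = (Q + c)/6 = Q/6 + c/6)
y(v, m) = -46/3 + 4*v (y(v, m) = -8 + 4*(v + ((⅙)*5 + (⅙)*(-4))*(-11)) = -8 + 4*(v + (⅚ - ⅔)*(-11)) = -8 + 4*(v + (⅙)*(-11)) = -8 + 4*(v - 11/6) = -8 + 4*(-11/6 + v) = -8 + (-22/3 + 4*v) = -46/3 + 4*v)
√(K(-687) + y(-381, 509)) = √(560/(-687) + (-46/3 + 4*(-381))) = √(560*(-1/687) + (-46/3 - 1524)) = √(-560/687 - 4618/3) = √(-352694/229) = I*√80766926/229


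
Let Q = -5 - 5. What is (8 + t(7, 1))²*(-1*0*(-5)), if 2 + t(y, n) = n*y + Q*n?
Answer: 0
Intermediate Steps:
Q = -10
t(y, n) = -2 - 10*n + n*y (t(y, n) = -2 + (n*y - 10*n) = -2 + (-10*n + n*y) = -2 - 10*n + n*y)
(8 + t(7, 1))²*(-1*0*(-5)) = (8 + (-2 - 10*1 + 1*7))²*(-1*0*(-5)) = (8 + (-2 - 10 + 7))²*(0*(-5)) = (8 - 5)²*0 = 3²*0 = 9*0 = 0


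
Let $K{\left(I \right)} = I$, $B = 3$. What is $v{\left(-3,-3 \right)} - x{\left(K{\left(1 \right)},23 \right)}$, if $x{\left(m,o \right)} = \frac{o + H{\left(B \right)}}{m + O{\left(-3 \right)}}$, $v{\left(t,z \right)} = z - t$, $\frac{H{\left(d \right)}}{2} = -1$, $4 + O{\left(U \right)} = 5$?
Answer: $- \frac{21}{2} \approx -10.5$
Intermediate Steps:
$O{\left(U \right)} = 1$ ($O{\left(U \right)} = -4 + 5 = 1$)
$H{\left(d \right)} = -2$ ($H{\left(d \right)} = 2 \left(-1\right) = -2$)
$x{\left(m,o \right)} = \frac{-2 + o}{1 + m}$ ($x{\left(m,o \right)} = \frac{o - 2}{m + 1} = \frac{-2 + o}{1 + m}$)
$v{\left(-3,-3 \right)} - x{\left(K{\left(1 \right)},23 \right)} = \left(-3 - -3\right) - \frac{-2 + 23}{1 + 1} = \left(-3 + 3\right) - \frac{1}{2} \cdot 21 = 0 - \frac{1}{2} \cdot 21 = 0 - \frac{21}{2} = - \frac{21}{2}$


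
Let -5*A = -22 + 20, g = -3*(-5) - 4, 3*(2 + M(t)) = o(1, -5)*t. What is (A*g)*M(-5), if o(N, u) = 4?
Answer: -572/15 ≈ -38.133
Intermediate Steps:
M(t) = -2 + 4*t/3 (M(t) = -2 + (4*t)/3 = -2 + 4*t/3)
g = 11 (g = 15 - 4 = 11)
A = 2/5 (A = -(-22 + 20)/5 = -1/5*(-2) = 2/5 ≈ 0.40000)
(A*g)*M(-5) = ((2/5)*11)*(-2 + (4/3)*(-5)) = 22*(-2 - 20/3)/5 = (22/5)*(-26/3) = -572/15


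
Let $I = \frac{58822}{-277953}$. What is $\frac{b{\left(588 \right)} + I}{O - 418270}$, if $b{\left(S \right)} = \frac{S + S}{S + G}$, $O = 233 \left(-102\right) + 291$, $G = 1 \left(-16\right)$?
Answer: $- \frac{5638972}{1350627827835} \approx -4.1751 \cdot 10^{-6}$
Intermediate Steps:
$I = - \frac{58822}{277953}$ ($I = 58822 \left(- \frac{1}{277953}\right) = - \frac{58822}{277953} \approx -0.21163$)
$G = -16$
$O = -23475$ ($O = -23766 + 291 = -23475$)
$b{\left(S \right)} = \frac{2 S}{-16 + S}$ ($b{\left(S \right)} = \frac{S + S}{S - 16} = \frac{2 S}{-16 + S}$)
$\frac{b{\left(588 \right)} + I}{O - 418270} = \frac{2 \cdot 588 \frac{1}{-16 + 588} - \frac{58822}{277953}}{-23475 - 418270} = \frac{2 \cdot 588 \cdot \frac{1}{572} - \frac{58822}{277953}}{-441745} = \left(2 \cdot 588 \cdot \frac{1}{572} - \frac{58822}{277953}\right) \left(- \frac{1}{441745}\right) = \left(\frac{294}{143} - \frac{58822}{277953}\right) \left(- \frac{1}{441745}\right) = \frac{5638972}{3057483} \left(- \frac{1}{441745}\right) = - \frac{5638972}{1350627827835}$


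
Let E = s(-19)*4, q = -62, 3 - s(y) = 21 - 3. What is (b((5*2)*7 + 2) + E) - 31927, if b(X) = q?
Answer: -32049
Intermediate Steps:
s(y) = -15 (s(y) = 3 - (21 - 3) = 3 - 1*18 = 3 - 18 = -15)
b(X) = -62
E = -60 (E = -15*4 = -60)
(b((5*2)*7 + 2) + E) - 31927 = (-62 - 60) - 31927 = -122 - 31927 = -32049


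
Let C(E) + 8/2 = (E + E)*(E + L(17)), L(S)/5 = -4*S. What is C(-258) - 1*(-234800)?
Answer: 543364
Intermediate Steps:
L(S) = -20*S (L(S) = 5*(-4*S) = -20*S)
C(E) = -4 + 2*E*(-340 + E) (C(E) = -4 + (E + E)*(E - 20*17) = -4 + (2*E)*(E - 340) = -4 + (2*E)*(-340 + E) = -4 + 2*E*(-340 + E))
C(-258) - 1*(-234800) = (-4 - 680*(-258) + 2*(-258)**2) - 1*(-234800) = (-4 + 175440 + 2*66564) + 234800 = (-4 + 175440 + 133128) + 234800 = 308564 + 234800 = 543364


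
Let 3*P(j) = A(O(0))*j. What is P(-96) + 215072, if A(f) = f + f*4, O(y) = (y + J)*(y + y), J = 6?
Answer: 215072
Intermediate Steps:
O(y) = 2*y*(6 + y) (O(y) = (y + 6)*(y + y) = (6 + y)*(2*y) = 2*y*(6 + y))
A(f) = 5*f (A(f) = f + 4*f = 5*f)
P(j) = 0 (P(j) = ((5*(2*0*(6 + 0)))*j)/3 = ((5*(2*0*6))*j)/3 = ((5*0)*j)/3 = (0*j)/3 = (⅓)*0 = 0)
P(-96) + 215072 = 0 + 215072 = 215072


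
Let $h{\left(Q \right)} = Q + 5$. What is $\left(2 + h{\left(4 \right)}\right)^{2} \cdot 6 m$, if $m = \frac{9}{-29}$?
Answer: $- \frac{6534}{29} \approx -225.31$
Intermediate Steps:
$h{\left(Q \right)} = 5 + Q$
$m = - \frac{9}{29}$ ($m = 9 \left(- \frac{1}{29}\right) = - \frac{9}{29} \approx -0.31034$)
$\left(2 + h{\left(4 \right)}\right)^{2} \cdot 6 m = \left(2 + \left(5 + 4\right)\right)^{2} \cdot 6 \left(- \frac{9}{29}\right) = \left(2 + 9\right)^{2} \cdot 6 \left(- \frac{9}{29}\right) = 11^{2} \cdot 6 \left(- \frac{9}{29}\right) = 121 \cdot 6 \left(- \frac{9}{29}\right) = 726 \left(- \frac{9}{29}\right) = - \frac{6534}{29}$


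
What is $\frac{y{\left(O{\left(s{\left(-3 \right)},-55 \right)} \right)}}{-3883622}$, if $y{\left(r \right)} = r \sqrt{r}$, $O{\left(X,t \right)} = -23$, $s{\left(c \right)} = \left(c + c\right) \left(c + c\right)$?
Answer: $\frac{23 i \sqrt{23}}{3883622} \approx 2.8402 \cdot 10^{-5} i$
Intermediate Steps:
$s{\left(c \right)} = 4 c^{2}$ ($s{\left(c \right)} = 2 c 2 c = 4 c^{2}$)
$y{\left(r \right)} = r^{\frac{3}{2}}$
$\frac{y{\left(O{\left(s{\left(-3 \right)},-55 \right)} \right)}}{-3883622} = \frac{\left(-23\right)^{\frac{3}{2}}}{-3883622} = - 23 i \sqrt{23} \left(- \frac{1}{3883622}\right) = \frac{23 i \sqrt{23}}{3883622}$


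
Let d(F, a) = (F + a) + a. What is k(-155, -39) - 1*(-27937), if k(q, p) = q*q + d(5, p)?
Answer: 51889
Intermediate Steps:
d(F, a) = F + 2*a
k(q, p) = 5 + q**2 + 2*p (k(q, p) = q*q + (5 + 2*p) = q**2 + (5 + 2*p) = 5 + q**2 + 2*p)
k(-155, -39) - 1*(-27937) = (5 + (-155)**2 + 2*(-39)) - 1*(-27937) = (5 + 24025 - 78) + 27937 = 23952 + 27937 = 51889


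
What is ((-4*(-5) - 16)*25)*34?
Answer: 3400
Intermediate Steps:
((-4*(-5) - 16)*25)*34 = ((20 - 16)*25)*34 = (4*25)*34 = 100*34 = 3400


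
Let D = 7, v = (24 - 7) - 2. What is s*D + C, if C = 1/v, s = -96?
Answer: -10079/15 ≈ -671.93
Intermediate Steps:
v = 15 (v = 17 - 2 = 15)
C = 1/15 ≈ 0.066667
s*D + C = -96*7 + 1/15 = -672 + 1/15 = -10079/15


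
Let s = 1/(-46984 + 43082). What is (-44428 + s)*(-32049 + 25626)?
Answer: 1113478800111/3902 ≈ 2.8536e+8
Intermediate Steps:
s = -1/3902 (s = 1/(-3902) = -1/3902 ≈ -0.00025628)
(-44428 + s)*(-32049 + 25626) = (-44428 - 1/3902)*(-32049 + 25626) = -173358057/3902*(-6423) = 1113478800111/3902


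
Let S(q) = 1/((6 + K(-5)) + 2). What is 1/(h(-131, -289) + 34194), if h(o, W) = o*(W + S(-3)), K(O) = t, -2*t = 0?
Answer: 8/576293 ≈ 1.3882e-5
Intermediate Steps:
t = 0 (t = -½*0 = 0)
K(O) = 0
S(q) = ⅛ (S(q) = 1/((6 + 0) + 2) = 1/(6 + 2) = 1/8 = ⅛)
h(o, W) = o*(⅛ + W) (h(o, W) = o*(W + ⅛) = o*(⅛ + W))
1/(h(-131, -289) + 34194) = 1/(-131*(⅛ - 289) + 34194) = 1/(-131*(-2311/8) + 34194) = 1/(302741/8 + 34194) = 1/(576293/8) = 8/576293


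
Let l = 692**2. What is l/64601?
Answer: 478864/64601 ≈ 7.4126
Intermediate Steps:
l = 478864
l/64601 = 478864/64601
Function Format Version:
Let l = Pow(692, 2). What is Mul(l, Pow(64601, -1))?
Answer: Rational(478864, 64601) ≈ 7.4126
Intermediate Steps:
l = 478864
Mul(l, Pow(64601, -1)) = Mul(478864, Pow(64601, -1)) = Mul(478864, Rational(1, 64601)) = Rational(478864, 64601)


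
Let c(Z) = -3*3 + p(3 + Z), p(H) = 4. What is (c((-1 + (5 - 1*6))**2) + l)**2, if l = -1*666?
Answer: 450241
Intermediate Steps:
l = -666
c(Z) = -5 (c(Z) = -3*3 + 4 = -9 + 4 = -5)
(c((-1 + (5 - 1*6))**2) + l)**2 = (-5 - 666)**2 = (-671)**2 = 450241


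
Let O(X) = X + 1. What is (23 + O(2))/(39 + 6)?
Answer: 26/45 ≈ 0.57778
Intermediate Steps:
O(X) = 1 + X
(23 + O(2))/(39 + 6) = (23 + (1 + 2))/(39 + 6) = (23 + 3)/45 = 26*(1/45) = 26/45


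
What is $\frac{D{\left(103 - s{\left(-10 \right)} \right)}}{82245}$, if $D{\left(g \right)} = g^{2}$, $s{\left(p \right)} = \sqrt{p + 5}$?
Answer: $\frac{\left(103 - i \sqrt{5}\right)^{2}}{82245} \approx 0.12893 - 0.0056007 i$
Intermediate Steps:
$s{\left(p \right)} = \sqrt{5 + p}$
$\frac{D{\left(103 - s{\left(-10 \right)} \right)}}{82245} = \frac{\left(103 - \sqrt{5 - 10}\right)^{2}}{82245} = \left(103 - \sqrt{-5}\right)^{2} \cdot \frac{1}{82245} = \left(103 - i \sqrt{5}\right)^{2} \cdot \frac{1}{82245} = \frac{\left(103 - i \sqrt{5}\right)^{2}}{82245}$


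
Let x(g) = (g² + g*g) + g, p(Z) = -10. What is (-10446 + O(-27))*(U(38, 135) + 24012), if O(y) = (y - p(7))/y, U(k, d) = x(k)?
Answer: -7597189450/27 ≈ -2.8138e+8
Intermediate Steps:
x(g) = g + 2*g² (x(g) = (g² + g²) + g = 2*g² + g = g + 2*g²)
U(k, d) = k*(1 + 2*k)
O(y) = (10 + y)/y (O(y) = (y - 1*(-10))/y = (y + 10)/y = (10 + y)/y)
(-10446 + O(-27))*(U(38, 135) + 24012) = (-10446 + (10 - 27)/(-27))*(38*(1 + 2*38) + 24012) = (-10446 - 1/27*(-17))*(38*(1 + 76) + 24012) = (-10446 + 17/27)*(38*77 + 24012) = -282025*(2926 + 24012)/27 = -282025/27*26938 = -7597189450/27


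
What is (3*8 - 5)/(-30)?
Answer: -19/30 ≈ -0.63333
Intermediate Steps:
(3*8 - 5)/(-30) = (24 - 5)*(-1/30) = 19*(-1/30) = -19/30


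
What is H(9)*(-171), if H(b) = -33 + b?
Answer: 4104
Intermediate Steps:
H(9)*(-171) = (-33 + 9)*(-171) = -24*(-171) = 4104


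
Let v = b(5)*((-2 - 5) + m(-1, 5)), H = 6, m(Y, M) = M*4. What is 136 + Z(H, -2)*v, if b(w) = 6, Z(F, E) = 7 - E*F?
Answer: 1618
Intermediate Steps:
m(Y, M) = 4*M
Z(F, E) = 7 - E*F
v = 78 (v = 6*((-2 - 5) + 4*5) = 6*(-7 + 20) = 6*13 = 78)
136 + Z(H, -2)*v = 136 + (7 - 1*(-2)*6)*78 = 136 + (7 + 12)*78 = 136 + 19*78 = 136 + 1482 = 1618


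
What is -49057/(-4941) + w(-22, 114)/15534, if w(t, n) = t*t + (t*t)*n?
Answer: 57614861/4264083 ≈ 13.512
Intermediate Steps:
w(t, n) = t**2 + n*t**2 (w(t, n) = t**2 + t**2*n = t**2 + n*t**2)
-49057/(-4941) + w(-22, 114)/15534 = -49057/(-4941) + ((-22)**2*(1 + 114))/15534 = -49057*(-1/4941) + (484*115)*(1/15534) = 49057/4941 + 55660*(1/15534) = 49057/4941 + 27830/7767 = 57614861/4264083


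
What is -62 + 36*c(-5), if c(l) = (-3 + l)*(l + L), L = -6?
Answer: 3106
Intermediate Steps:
c(l) = (-6 + l)*(-3 + l) (c(l) = (-3 + l)*(l - 6) = (-3 + l)*(-6 + l) = (-6 + l)*(-3 + l))
-62 + 36*c(-5) = -62 + 36*(18 + (-5)**2 - 9*(-5)) = -62 + 36*(18 + 25 + 45) = -62 + 36*88 = -62 + 3168 = 3106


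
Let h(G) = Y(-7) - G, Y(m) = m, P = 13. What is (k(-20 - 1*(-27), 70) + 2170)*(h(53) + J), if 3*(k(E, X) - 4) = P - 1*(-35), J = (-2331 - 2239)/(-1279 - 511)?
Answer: -22519770/179 ≈ -1.2581e+5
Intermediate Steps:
J = 457/179 (J = -4570/(-1790) = -4570*(-1/1790) = 457/179 ≈ 2.5531)
h(G) = -7 - G
k(E, X) = 20 (k(E, X) = 4 + (13 - 1*(-35))/3 = 4 + (13 + 35)/3 = 4 + (⅓)*48 = 4 + 16 = 20)
(k(-20 - 1*(-27), 70) + 2170)*(h(53) + J) = (20 + 2170)*((-7 - 1*53) + 457/179) = 2190*((-7 - 53) + 457/179) = 2190*(-60 + 457/179) = 2190*(-10283/179) = -22519770/179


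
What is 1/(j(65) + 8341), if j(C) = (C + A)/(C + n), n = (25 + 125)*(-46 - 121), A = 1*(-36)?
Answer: 24985/208399856 ≈ 0.00011989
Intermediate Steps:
A = -36
n = -25050 (n = 150*(-167) = -25050)
j(C) = (-36 + C)/(-25050 + C) (j(C) = (C - 36)/(C - 25050) = (-36 + C)/(-25050 + C))
1/(j(65) + 8341) = 1/((-36 + 65)/(-25050 + 65) + 8341) = 1/(29/(-24985) + 8341) = 1/(-1/24985*29 + 8341) = 1/(-29/24985 + 8341) = 1/(208399856/24985) = 24985/208399856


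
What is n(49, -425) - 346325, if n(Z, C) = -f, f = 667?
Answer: -346992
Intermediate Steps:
n(Z, C) = -667 (n(Z, C) = -1*667 = -667)
n(49, -425) - 346325 = -667 - 346325 = -346992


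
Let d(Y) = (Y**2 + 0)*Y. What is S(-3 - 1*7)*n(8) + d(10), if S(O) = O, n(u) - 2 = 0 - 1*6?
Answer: 1040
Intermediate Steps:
d(Y) = Y**3 (d(Y) = Y**2*Y = Y**3)
n(u) = -4 (n(u) = 2 + (0 - 1*6) = 2 + (0 - 6) = 2 - 6 = -4)
S(-3 - 1*7)*n(8) + d(10) = (-3 - 1*7)*(-4) + 10**3 = (-3 - 7)*(-4) + 1000 = -10*(-4) + 1000 = 40 + 1000 = 1040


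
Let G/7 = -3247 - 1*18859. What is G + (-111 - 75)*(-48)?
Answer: -145814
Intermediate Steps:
G = -154742 (G = 7*(-3247 - 1*18859) = 7*(-3247 - 18859) = 7*(-22106) = -154742)
G + (-111 - 75)*(-48) = -154742 + (-111 - 75)*(-48) = -154742 - 186*(-48) = -154742 + 8928 = -145814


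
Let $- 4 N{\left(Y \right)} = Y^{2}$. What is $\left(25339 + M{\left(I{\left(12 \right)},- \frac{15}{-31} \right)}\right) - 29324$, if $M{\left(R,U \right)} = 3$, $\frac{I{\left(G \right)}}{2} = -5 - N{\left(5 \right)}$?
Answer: $-3982$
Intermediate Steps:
$N{\left(Y \right)} = - \frac{Y^{2}}{4}$
$I{\left(G \right)} = \frac{5}{2}$ ($I{\left(G \right)} = 2 \left(-5 - - \frac{5^{2}}{4}\right) = 2 \left(-5 - \left(- \frac{1}{4}\right) 25\right) = 2 \left(-5 - - \frac{25}{4}\right) = 2 \left(-5 + \frac{25}{4}\right) = 2 \cdot \frac{5}{4} = \frac{5}{2}$)
$\left(25339 + M{\left(I{\left(12 \right)},- \frac{15}{-31} \right)}\right) - 29324 = \left(25339 + 3\right) - 29324 = 25342 - 29324 = -3982$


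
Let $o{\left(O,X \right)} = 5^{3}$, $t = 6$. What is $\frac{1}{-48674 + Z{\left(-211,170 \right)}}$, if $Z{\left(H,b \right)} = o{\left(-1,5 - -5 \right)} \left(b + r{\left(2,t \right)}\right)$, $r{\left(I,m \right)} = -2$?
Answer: $- \frac{1}{27674} \approx -3.6135 \cdot 10^{-5}$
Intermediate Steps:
$o{\left(O,X \right)} = 125$
$Z{\left(H,b \right)} = -250 + 125 b$ ($Z{\left(H,b \right)} = 125 \left(b - 2\right) = 125 \left(-2 + b\right) = -250 + 125 b$)
$\frac{1}{-48674 + Z{\left(-211,170 \right)}} = \frac{1}{-48674 + \left(-250 + 125 \cdot 170\right)} = \frac{1}{-48674 + \left(-250 + 21250\right)} = \frac{1}{-48674 + 21000} = \frac{1}{-27674} = - \frac{1}{27674}$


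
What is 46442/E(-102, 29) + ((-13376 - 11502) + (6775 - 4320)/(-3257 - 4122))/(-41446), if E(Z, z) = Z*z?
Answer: -401774618563/26607212958 ≈ -15.100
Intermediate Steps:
46442/E(-102, 29) + ((-13376 - 11502) + (6775 - 4320)/(-3257 - 4122))/(-41446) = 46442/((-102*29)) + ((-13376 - 11502) + (6775 - 4320)/(-3257 - 4122))/(-41446) = 46442/(-2958) + (-24878 + 2455/(-7379))*(-1/41446) = 46442*(-1/2958) + (-24878 + 2455*(-1/7379))*(-1/41446) = -23221/1479 + (-24878 - 2455/7379)*(-1/41446) = -23221/1479 - 183577217/7379*(-1/41446) = -23221/1479 + 183577217/305830034 = -401774618563/26607212958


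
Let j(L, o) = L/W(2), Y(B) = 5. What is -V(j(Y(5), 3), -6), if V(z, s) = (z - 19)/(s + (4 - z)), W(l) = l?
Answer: -11/3 ≈ -3.6667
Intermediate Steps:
j(L, o) = L/2
V(z, s) = (-19 + z)/(4 + s - z)
-V(j(Y(5), 3), -6) = -(-19 + (1/2)*5)/(4 - 6 - 5/2) = -(-19 + 5/2)/(4 - 6 - 1*5/2) = -(-33)/((4 - 6 - 5/2)*2) = -(-33)/((-9/2)*2) = -(-2)*(-33)/(9*2) = -1*11/3 = -11/3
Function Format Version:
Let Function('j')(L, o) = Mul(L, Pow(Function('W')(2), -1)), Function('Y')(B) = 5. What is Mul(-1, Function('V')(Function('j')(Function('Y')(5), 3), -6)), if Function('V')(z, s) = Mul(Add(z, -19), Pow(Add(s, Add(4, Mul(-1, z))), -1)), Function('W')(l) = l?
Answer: Rational(-11, 3) ≈ -3.6667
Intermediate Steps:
Function('j')(L, o) = Mul(Rational(1, 2), L) (Function('j')(L, o) = Mul(L, Pow(2, -1)) = Mul(L, Rational(1, 2)) = Mul(Rational(1, 2), L))
Function('V')(z, s) = Mul(Pow(Add(4, s, Mul(-1, z)), -1), Add(-19, z)) (Function('V')(z, s) = Mul(Add(-19, z), Pow(Add(4, s, Mul(-1, z)), -1)) = Mul(Pow(Add(4, s, Mul(-1, z)), -1), Add(-19, z)))
Mul(-1, Function('V')(Function('j')(Function('Y')(5), 3), -6)) = Mul(-1, Mul(Pow(Add(4, -6, Mul(-1, Mul(Rational(1, 2), 5))), -1), Add(-19, Mul(Rational(1, 2), 5)))) = Mul(-1, Mul(Pow(Add(4, -6, Mul(-1, Rational(5, 2))), -1), Add(-19, Rational(5, 2)))) = Mul(-1, Mul(Pow(Add(4, -6, Rational(-5, 2)), -1), Rational(-33, 2))) = Mul(-1, Mul(Pow(Rational(-9, 2), -1), Rational(-33, 2))) = Mul(-1, Mul(Rational(-2, 9), Rational(-33, 2))) = Mul(-1, Rational(11, 3)) = Rational(-11, 3)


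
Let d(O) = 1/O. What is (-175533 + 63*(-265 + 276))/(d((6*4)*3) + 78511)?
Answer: -12588480/5652793 ≈ -2.2269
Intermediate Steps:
(-175533 + 63*(-265 + 276))/(d((6*4)*3) + 78511) = (-175533 + 63*(-265 + 276))/(1/((6*4)*3) + 78511) = (-175533 + 63*11)/(1/(24*3) + 78511) = (-175533 + 693)/(1/72 + 78511) = -174840/(1/72 + 78511) = -174840/5652793/72 = -174840*72/5652793 = -12588480/5652793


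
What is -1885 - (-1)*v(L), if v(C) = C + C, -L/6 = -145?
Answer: -145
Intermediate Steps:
L = 870 (L = -6*(-145) = 870)
v(C) = 2*C
-1885 - (-1)*v(L) = -1885 - (-1)*2*870 = -1885 - (-1)*1740 = -1885 - 1*(-1740) = -1885 + 1740 = -145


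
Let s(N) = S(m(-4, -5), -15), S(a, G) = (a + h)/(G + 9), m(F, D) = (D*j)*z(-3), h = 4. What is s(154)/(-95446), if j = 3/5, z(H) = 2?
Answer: -1/286338 ≈ -3.4924e-6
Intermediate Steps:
j = ⅗ (j = 3*(⅕) = ⅗ ≈ 0.60000)
m(F, D) = 6*D/5 (m(F, D) = (D*(⅗))*2 = (3*D/5)*2 = 6*D/5)
S(a, G) = (4 + a)/(9 + G) (S(a, G) = (a + 4)/(G + 9) = (4 + a)/(9 + G))
s(N) = ⅓ (s(N) = (4 + (6/5)*(-5))/(9 - 15) = (4 - 6)/(-6) = -⅙*(-2) = ⅓)
s(154)/(-95446) = (⅓)/(-95446) = (⅓)*(-1/95446) = -1/286338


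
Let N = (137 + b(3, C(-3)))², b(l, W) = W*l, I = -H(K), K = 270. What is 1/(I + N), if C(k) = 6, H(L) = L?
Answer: 1/23755 ≈ 4.2096e-5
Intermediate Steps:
I = -270 (I = -1*270 = -270)
N = 24025 (N = (137 + 6*3)² = (137 + 18)² = 155² = 24025)
1/(I + N) = 1/(-270 + 24025) = 1/23755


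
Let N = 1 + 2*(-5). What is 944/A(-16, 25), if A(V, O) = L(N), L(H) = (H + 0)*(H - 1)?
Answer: 472/45 ≈ 10.489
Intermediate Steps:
N = -9 (N = 1 - 10 = -9)
L(H) = H*(-1 + H)
A(V, O) = 90 (A(V, O) = -9*(-1 - 9) = -9*(-10) = 90)
944/A(-16, 25) = 944/90 = 944*(1/90) = 472/45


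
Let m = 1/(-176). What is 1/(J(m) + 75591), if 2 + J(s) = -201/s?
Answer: 1/110965 ≈ 9.0119e-6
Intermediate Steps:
m = -1/176 ≈ -0.0056818
J(s) = -2 - 201/s
1/(J(m) + 75591) = 1/((-2 - 201/(-1/176)) + 75591) = 1/((-2 - 201*(-176)) + 75591) = 1/((-2 + 35376) + 75591) = 1/(35374 + 75591) = 1/110965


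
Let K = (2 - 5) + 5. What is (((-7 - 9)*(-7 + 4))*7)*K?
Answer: 672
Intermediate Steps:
K = 2 (K = -3 + 5 = 2)
(((-7 - 9)*(-7 + 4))*7)*K = (((-7 - 9)*(-7 + 4))*7)*2 = (-16*(-3)*7)*2 = (48*7)*2 = 336*2 = 672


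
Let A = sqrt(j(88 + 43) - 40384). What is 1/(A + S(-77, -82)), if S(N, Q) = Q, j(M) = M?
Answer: -82/46977 - I*sqrt(40253)/46977 ≈ -0.0017455 - 0.0042708*I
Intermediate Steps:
A = I*sqrt(40253) (A = sqrt((88 + 43) - 40384) = sqrt(131 - 40384) = sqrt(-40253) = I*sqrt(40253) ≈ 200.63*I)
1/(A + S(-77, -82)) = 1/(I*sqrt(40253) - 82) = 1/(-82 + I*sqrt(40253))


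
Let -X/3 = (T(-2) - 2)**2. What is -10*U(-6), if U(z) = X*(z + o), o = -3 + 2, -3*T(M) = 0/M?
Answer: -840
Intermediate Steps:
T(M) = 0 (T(M) = -0/M = -1/3*0 = 0)
X = -12 (X = -3*(0 - 2)**2 = -3*(-2)**2 = -3*4 = -12)
o = -1
U(z) = 12 - 12*z (U(z) = -12*(z - 1) = -12*(-1 + z) = 12 - 12*z)
-10*U(-6) = -10*(12 - 12*(-6)) = -10*(12 + 72) = -10*84 = -840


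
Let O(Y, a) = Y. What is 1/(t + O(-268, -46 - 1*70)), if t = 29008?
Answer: 1/28740 ≈ 3.4795e-5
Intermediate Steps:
1/(t + O(-268, -46 - 1*70)) = 1/(29008 - 268) = 1/28740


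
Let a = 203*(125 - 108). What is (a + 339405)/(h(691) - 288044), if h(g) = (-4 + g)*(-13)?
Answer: -342856/296975 ≈ -1.1545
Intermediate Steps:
h(g) = 52 - 13*g
a = 3451 (a = 203*17 = 3451)
(a + 339405)/(h(691) - 288044) = (3451 + 339405)/((52 - 13*691) - 288044) = 342856/((52 - 8983) - 288044) = 342856/(-8931 - 288044) = 342856/(-296975) = 342856*(-1/296975) = -342856/296975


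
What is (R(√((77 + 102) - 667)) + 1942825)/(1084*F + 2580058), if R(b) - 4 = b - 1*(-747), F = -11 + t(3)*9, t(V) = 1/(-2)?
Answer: 242947/320407 + I*√122/1281628 ≈ 0.75824 + 8.6182e-6*I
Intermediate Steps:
t(V) = -½
F = -31/2 (F = -11 - ½*9 = -11 - 9/2 = -31/2 ≈ -15.500)
R(b) = 751 + b (R(b) = 4 + (b - 1*(-747)) = 4 + (b + 747) = 4 + (747 + b) = 751 + b)
(R(√((77 + 102) - 667)) + 1942825)/(1084*F + 2580058) = ((751 + √((77 + 102) - 667)) + 1942825)/(1084*(-31/2) + 2580058) = ((751 + √(179 - 667)) + 1942825)/(-16802 + 2580058) = ((751 + √(-488)) + 1942825)/2563256 = ((751 + 2*I*√122) + 1942825)*(1/2563256) = (1943576 + 2*I*√122)*(1/2563256) = 242947/320407 + I*√122/1281628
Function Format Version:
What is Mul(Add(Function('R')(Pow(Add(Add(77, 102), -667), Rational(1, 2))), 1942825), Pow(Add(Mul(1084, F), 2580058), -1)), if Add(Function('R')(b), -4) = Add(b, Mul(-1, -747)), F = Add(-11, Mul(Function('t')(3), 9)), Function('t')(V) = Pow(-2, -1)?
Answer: Add(Rational(242947, 320407), Mul(Rational(1, 1281628), I, Pow(122, Rational(1, 2)))) ≈ Add(0.75824, Mul(8.6182e-6, I))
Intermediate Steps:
Function('t')(V) = Rational(-1, 2)
F = Rational(-31, 2) (F = Add(-11, Mul(Rational(-1, 2), 9)) = Add(-11, Rational(-9, 2)) = Rational(-31, 2) ≈ -15.500)
Function('R')(b) = Add(751, b) (Function('R')(b) = Add(4, Add(b, Mul(-1, -747))) = Add(4, Add(b, 747)) = Add(4, Add(747, b)) = Add(751, b))
Mul(Add(Function('R')(Pow(Add(Add(77, 102), -667), Rational(1, 2))), 1942825), Pow(Add(Mul(1084, F), 2580058), -1)) = Mul(Add(Add(751, Pow(Add(Add(77, 102), -667), Rational(1, 2))), 1942825), Pow(Add(Mul(1084, Rational(-31, 2)), 2580058), -1)) = Mul(Add(Add(751, Pow(Add(179, -667), Rational(1, 2))), 1942825), Pow(Add(-16802, 2580058), -1)) = Mul(Add(Add(751, Pow(-488, Rational(1, 2))), 1942825), Pow(2563256, -1)) = Mul(Add(Add(751, Mul(2, I, Pow(122, Rational(1, 2)))), 1942825), Rational(1, 2563256)) = Mul(Add(1943576, Mul(2, I, Pow(122, Rational(1, 2)))), Rational(1, 2563256)) = Add(Rational(242947, 320407), Mul(Rational(1, 1281628), I, Pow(122, Rational(1, 2))))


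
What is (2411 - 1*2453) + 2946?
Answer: 2904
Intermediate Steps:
(2411 - 1*2453) + 2946 = (2411 - 2453) + 2946 = -42 + 2946 = 2904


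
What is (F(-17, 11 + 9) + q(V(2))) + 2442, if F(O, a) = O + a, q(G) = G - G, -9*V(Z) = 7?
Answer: 2445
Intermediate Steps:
V(Z) = -7/9 (V(Z) = -1/9*7 = -7/9)
q(G) = 0
(F(-17, 11 + 9) + q(V(2))) + 2442 = ((-17 + (11 + 9)) + 0) + 2442 = ((-17 + 20) + 0) + 2442 = (3 + 0) + 2442 = 3 + 2442 = 2445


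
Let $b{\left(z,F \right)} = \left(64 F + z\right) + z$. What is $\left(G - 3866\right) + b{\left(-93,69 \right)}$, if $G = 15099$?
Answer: $15463$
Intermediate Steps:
$b{\left(z,F \right)} = 2 z + 64 F$ ($b{\left(z,F \right)} = \left(z + 64 F\right) + z = 2 z + 64 F$)
$\left(G - 3866\right) + b{\left(-93,69 \right)} = \left(15099 - 3866\right) + \left(2 \left(-93\right) + 64 \cdot 69\right) = 11233 + \left(-186 + 4416\right) = 11233 + 4230 = 15463$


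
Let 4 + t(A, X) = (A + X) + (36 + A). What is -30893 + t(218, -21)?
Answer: -30446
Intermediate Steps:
t(A, X) = 32 + X + 2*A (t(A, X) = -4 + ((A + X) + (36 + A)) = -4 + (36 + X + 2*A) = 32 + X + 2*A)
-30893 + t(218, -21) = -30893 + (32 - 21 + 2*218) = -30893 + (32 - 21 + 436) = -30893 + 447 = -30446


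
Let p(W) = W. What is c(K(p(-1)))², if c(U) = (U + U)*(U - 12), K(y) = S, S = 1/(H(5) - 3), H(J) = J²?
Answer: 69169/58564 ≈ 1.1811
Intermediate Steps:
S = 1/22 (S = 1/(5² - 3) = 1/(25 - 3) = 1/22 ≈ 0.045455)
K(y) = 1/22
c(U) = 2*U*(-12 + U) (c(U) = (2*U)*(-12 + U) = 2*U*(-12 + U))
c(K(p(-1)))² = (2*(1/22)*(-12 + 1/22))² = (2*(1/22)*(-263/22))² = (-263/242)² = 69169/58564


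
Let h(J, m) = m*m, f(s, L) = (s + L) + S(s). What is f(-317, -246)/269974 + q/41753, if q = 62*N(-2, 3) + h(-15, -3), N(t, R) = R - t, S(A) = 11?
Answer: 1371175/245048357 ≈ 0.0055955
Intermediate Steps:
f(s, L) = 11 + L + s (f(s, L) = (s + L) + 11 = (L + s) + 11 = 11 + L + s)
h(J, m) = m**2
q = 319 (q = 62*(3 - 1*(-2)) + (-3)**2 = 62*(3 + 2) + 9 = 62*5 + 9 = 310 + 9 = 319)
f(-317, -246)/269974 + q/41753 = (11 - 246 - 317)/269974 + 319/41753 = -552*1/269974 + 319*(1/41753) = -12/5869 + 319/41753 = 1371175/245048357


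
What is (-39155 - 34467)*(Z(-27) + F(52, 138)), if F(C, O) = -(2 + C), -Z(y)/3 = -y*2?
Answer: 15902352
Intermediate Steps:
Z(y) = 6*y (Z(y) = -3*(-y)*2 = -(-6)*y = 6*y)
F(C, O) = -2 - C
(-39155 - 34467)*(Z(-27) + F(52, 138)) = (-39155 - 34467)*(6*(-27) + (-2 - 1*52)) = -73622*(-162 + (-2 - 52)) = -73622*(-162 - 54) = -73622*(-216) = 15902352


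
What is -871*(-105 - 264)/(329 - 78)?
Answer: 321399/251 ≈ 1280.5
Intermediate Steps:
-871*(-105 - 264)/(329 - 78) = -871/(251/(-369)) = -871/(251*(-1/369)) = -871/(-251/369) = -871*(-369/251) = 321399/251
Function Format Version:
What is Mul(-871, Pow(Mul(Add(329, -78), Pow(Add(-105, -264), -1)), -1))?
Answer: Rational(321399, 251) ≈ 1280.5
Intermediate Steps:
Mul(-871, Pow(Mul(Add(329, -78), Pow(Add(-105, -264), -1)), -1)) = Mul(-871, Pow(Mul(251, Pow(-369, -1)), -1)) = Mul(-871, Pow(Mul(251, Rational(-1, 369)), -1)) = Mul(-871, Pow(Rational(-251, 369), -1)) = Mul(-871, Rational(-369, 251)) = Rational(321399, 251)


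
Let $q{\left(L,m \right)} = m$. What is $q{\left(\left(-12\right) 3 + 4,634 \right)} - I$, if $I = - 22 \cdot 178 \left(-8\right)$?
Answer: $-30694$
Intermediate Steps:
$I = 31328$ ($I = \left(-22\right) \left(-1424\right) = 31328$)
$q{\left(\left(-12\right) 3 + 4,634 \right)} - I = 634 - 31328 = -30694$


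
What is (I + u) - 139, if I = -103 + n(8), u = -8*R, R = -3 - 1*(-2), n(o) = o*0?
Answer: -234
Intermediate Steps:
n(o) = 0
R = -1 (R = -3 + 2 = -1)
u = 8 (u = -8*(-1) = 8)
I = -103 (I = -103 + 0 = -103)
(I + u) - 139 = (-103 + 8) - 139 = -95 - 139 = -234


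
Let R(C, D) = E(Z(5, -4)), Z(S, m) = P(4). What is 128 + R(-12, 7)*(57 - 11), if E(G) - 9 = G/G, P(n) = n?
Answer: 588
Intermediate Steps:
Z(S, m) = 4
E(G) = 10 (E(G) = 9 + G/G = 9 + 1 = 10)
R(C, D) = 10
128 + R(-12, 7)*(57 - 11) = 128 + 10*(57 - 11) = 128 + 10*46 = 128 + 460 = 588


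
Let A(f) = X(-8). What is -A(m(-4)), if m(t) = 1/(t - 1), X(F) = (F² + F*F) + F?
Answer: -120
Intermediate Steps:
X(F) = F + 2*F² (X(F) = (F² + F²) + F = 2*F² + F = F + 2*F²)
m(t) = 1/(-1 + t)
A(f) = 120 (A(f) = -8*(1 + 2*(-8)) = -8*(1 - 16) = -8*(-15) = 120)
-A(m(-4)) = -1*120 = -120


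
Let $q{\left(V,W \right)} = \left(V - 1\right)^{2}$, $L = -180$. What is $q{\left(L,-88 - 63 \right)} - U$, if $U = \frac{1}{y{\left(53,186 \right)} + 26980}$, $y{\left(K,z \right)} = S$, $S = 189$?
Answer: $\frac{890083608}{27169} \approx 32761.0$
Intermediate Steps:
$y{\left(K,z \right)} = 189$
$q{\left(V,W \right)} = \left(-1 + V\right)^{2}$
$U = \frac{1}{27169}$ ($U = \frac{1}{189 + 26980} = \frac{1}{27169} \approx 3.6807 \cdot 10^{-5}$)
$q{\left(L,-88 - 63 \right)} - U = \left(-1 - 180\right)^{2} - \frac{1}{27169} = \left(-181\right)^{2} - \frac{1}{27169} = 32761 - \frac{1}{27169} = \frac{890083608}{27169}$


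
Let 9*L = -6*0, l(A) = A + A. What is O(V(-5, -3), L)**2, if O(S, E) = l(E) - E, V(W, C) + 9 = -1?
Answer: 0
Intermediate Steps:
l(A) = 2*A
V(W, C) = -10 (V(W, C) = -9 - 1 = -10)
L = 0 (L = (-6*0)/9 = (1/9)*0 = 0)
O(S, E) = E (O(S, E) = 2*E - E = E)
O(V(-5, -3), L)**2 = 0**2 = 0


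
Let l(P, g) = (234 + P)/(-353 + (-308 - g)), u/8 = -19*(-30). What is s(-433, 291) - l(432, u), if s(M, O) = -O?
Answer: -1518645/5221 ≈ -290.87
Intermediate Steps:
u = 4560 (u = 8*(-19*(-30)) = 8*570 = 4560)
l(P, g) = (234 + P)/(-661 - g)
s(-433, 291) - l(432, u) = -1*291 - (-234 - 1*432)/(661 + 4560) = -291 - (-234 - 432)/5221 = -291 - (-666)/5221 = -291 - 1*(-666/5221) = -291 + 666/5221 = -1518645/5221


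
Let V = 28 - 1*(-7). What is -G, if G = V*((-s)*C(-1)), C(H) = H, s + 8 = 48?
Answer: -1400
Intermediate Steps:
s = 40 (s = -8 + 48 = 40)
V = 35 (V = 28 + 7 = 35)
G = 1400 (G = 35*(-1*40*(-1)) = 35*(-40*(-1)) = 35*40 = 1400)
-G = -1*1400 = -1400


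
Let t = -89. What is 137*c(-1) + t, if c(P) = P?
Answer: -226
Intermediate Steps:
137*c(-1) + t = 137*(-1) - 89 = -137 - 89 = -226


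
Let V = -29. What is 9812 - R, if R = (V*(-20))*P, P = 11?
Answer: 3432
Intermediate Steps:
R = 6380 (R = -29*(-20)*11 = 580*11 = 6380)
9812 - R = 9812 - 1*6380 = 9812 - 6380 = 3432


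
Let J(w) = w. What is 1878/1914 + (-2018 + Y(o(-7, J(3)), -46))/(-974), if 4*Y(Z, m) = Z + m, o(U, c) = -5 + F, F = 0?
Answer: 3810685/1242824 ≈ 3.0662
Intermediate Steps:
o(U, c) = -5 (o(U, c) = -5 + 0 = -5)
Y(Z, m) = Z/4 + m/4 (Y(Z, m) = (Z + m)/4 = Z/4 + m/4)
1878/1914 + (-2018 + Y(o(-7, J(3)), -46))/(-974) = 1878/1914 + (-2018 + ((1/4)*(-5) + (1/4)*(-46)))/(-974) = 1878*(1/1914) + (-2018 + (-5/4 - 23/2))*(-1/974) = 313/319 + (-2018 - 51/4)*(-1/974) = 313/319 - 8123/4*(-1/974) = 313/319 + 8123/3896 = 3810685/1242824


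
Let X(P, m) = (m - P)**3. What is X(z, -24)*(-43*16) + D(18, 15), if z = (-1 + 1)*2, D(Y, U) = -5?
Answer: 9510907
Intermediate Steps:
z = 0 (z = 0*2 = 0)
X(z, -24)*(-43*16) + D(18, 15) = (-(0 - 1*(-24))**3)*(-43*16) - 5 = -(0 + 24)**3*(-688) - 5 = -1*24**3*(-688) - 5 = -1*13824*(-688) - 5 = -13824*(-688) - 5 = 9510912 - 5 = 9510907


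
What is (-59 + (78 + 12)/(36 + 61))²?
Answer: 31730689/9409 ≈ 3372.4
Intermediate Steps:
(-59 + (78 + 12)/(36 + 61))² = (-59 + 90/97)² = (-5633/97)² = 31730689/9409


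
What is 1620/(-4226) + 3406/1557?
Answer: 5935708/3289941 ≈ 1.8042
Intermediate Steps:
1620/(-4226) + 3406/1557 = 1620*(-1/4226) + 3406*(1/1557) = -810/2113 + 3406/1557 = 5935708/3289941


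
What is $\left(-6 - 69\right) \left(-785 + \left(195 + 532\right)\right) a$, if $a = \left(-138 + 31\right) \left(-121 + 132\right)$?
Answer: $-5119950$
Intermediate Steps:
$a = -1177$ ($a = \left(-107\right) 11 = -1177$)
$\left(-6 - 69\right) \left(-785 + \left(195 + 532\right)\right) a = \left(-6 - 69\right) \left(-785 + \left(195 + 532\right)\right) \left(-1177\right) = - 75 \left(-785 + 727\right) \left(-1177\right) = \left(-75\right) \left(-58\right) \left(-1177\right) = 4350 \left(-1177\right) = -5119950$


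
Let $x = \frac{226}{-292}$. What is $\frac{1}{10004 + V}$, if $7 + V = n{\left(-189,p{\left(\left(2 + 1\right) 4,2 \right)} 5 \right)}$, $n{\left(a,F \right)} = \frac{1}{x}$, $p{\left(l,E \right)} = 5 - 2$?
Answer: $\frac{113}{1129515} \approx 0.00010004$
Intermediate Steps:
$p{\left(l,E \right)} = 3$ ($p{\left(l,E \right)} = 5 - 2 = 3$)
$x = - \frac{113}{146}$ ($x = 226 \left(- \frac{1}{292}\right) = - \frac{113}{146} \approx -0.77397$)
$n{\left(a,F \right)} = - \frac{146}{113}$ ($n{\left(a,F \right)} = \frac{1}{- \frac{113}{146}} = - \frac{146}{113}$)
$V = - \frac{937}{113}$ ($V = -7 - \frac{146}{113} = - \frac{937}{113} \approx -8.292$)
$\frac{1}{10004 + V} = \frac{1}{10004 - \frac{937}{113}} = \frac{1}{\frac{1129515}{113}} = \frac{113}{1129515}$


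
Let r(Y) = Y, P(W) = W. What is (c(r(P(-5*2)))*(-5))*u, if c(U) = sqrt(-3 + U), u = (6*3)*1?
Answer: -90*I*sqrt(13) ≈ -324.5*I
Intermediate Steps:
u = 18 (u = 18*1 = 18)
(c(r(P(-5*2)))*(-5))*u = (sqrt(-3 - 5*2)*(-5))*18 = (sqrt(-3 - 10)*(-5))*18 = (sqrt(-13)*(-5))*18 = ((I*sqrt(13))*(-5))*18 = -5*I*sqrt(13)*18 = -90*I*sqrt(13)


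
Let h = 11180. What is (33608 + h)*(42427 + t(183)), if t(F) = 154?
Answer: 1907117828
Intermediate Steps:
(33608 + h)*(42427 + t(183)) = (33608 + 11180)*(42427 + 154) = 44788*42581 = 1907117828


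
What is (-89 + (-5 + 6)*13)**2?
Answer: 5776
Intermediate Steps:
(-89 + (-5 + 6)*13)**2 = (-89 + 1*13)**2 = (-89 + 13)**2 = (-76)**2 = 5776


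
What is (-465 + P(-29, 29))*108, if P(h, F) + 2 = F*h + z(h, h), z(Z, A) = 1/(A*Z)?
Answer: -118802916/841 ≈ -1.4126e+5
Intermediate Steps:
z(Z, A) = 1/(A*Z)
P(h, F) = -2 + h⁻² + F*h (P(h, F) = -2 + (F*h + 1/(h*h)) = -2 + (F*h + h⁻²) = -2 + (h⁻² + F*h) = -2 + h⁻² + F*h)
(-465 + P(-29, 29))*108 = (-465 + (-2 + (-29)⁻² + 29*(-29)))*108 = (-465 + (-2 + 1/841 - 841))*108 = (-465 - 708962/841)*108 = -1100027/841*108 = -118802916/841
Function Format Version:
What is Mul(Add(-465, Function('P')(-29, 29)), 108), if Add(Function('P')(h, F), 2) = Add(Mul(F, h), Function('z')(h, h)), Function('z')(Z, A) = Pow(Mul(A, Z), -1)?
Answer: Rational(-118802916, 841) ≈ -1.4126e+5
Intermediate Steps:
Function('z')(Z, A) = Mul(Pow(A, -1), Pow(Z, -1))
Function('P')(h, F) = Add(-2, Pow(h, -2), Mul(F, h)) (Function('P')(h, F) = Add(-2, Add(Mul(F, h), Mul(Pow(h, -1), Pow(h, -1)))) = Add(-2, Add(Mul(F, h), Pow(h, -2))) = Add(-2, Add(Pow(h, -2), Mul(F, h))) = Add(-2, Pow(h, -2), Mul(F, h)))
Mul(Add(-465, Function('P')(-29, 29)), 108) = Mul(Add(-465, Add(-2, Pow(-29, -2), Mul(29, -29))), 108) = Mul(Add(-465, Add(-2, Rational(1, 841), -841)), 108) = Mul(Add(-465, Rational(-708962, 841)), 108) = Mul(Rational(-1100027, 841), 108) = Rational(-118802916, 841)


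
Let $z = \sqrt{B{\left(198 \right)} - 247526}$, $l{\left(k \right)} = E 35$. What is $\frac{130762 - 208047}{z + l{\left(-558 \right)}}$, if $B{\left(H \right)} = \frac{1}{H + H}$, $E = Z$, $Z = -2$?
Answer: $\frac{428468040}{19992139} + \frac{92742 i \sqrt{1078223245}}{19992139} \approx 21.432 + 152.33 i$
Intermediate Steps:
$E = -2$
$B{\left(H \right)} = \frac{1}{2 H}$
$l{\left(k \right)} = -70$ ($l{\left(k \right)} = \left(-2\right) 35 = -70$)
$z = \frac{i \sqrt{1078223245}}{66}$ ($z = \sqrt{\frac{1}{2 \cdot 198} - 247526} = \sqrt{\frac{1}{2} \cdot \frac{1}{198} - 247526} = \sqrt{\frac{1}{396} - 247526} = \sqrt{- \frac{98020295}{396}} = \frac{i \sqrt{1078223245}}{66} \approx 497.52 i$)
$\frac{130762 - 208047}{z + l{\left(-558 \right)}} = \frac{130762 - 208047}{\frac{i \sqrt{1078223245}}{66} - 70} = - \frac{77285}{-70 + \frac{i \sqrt{1078223245}}{66}}$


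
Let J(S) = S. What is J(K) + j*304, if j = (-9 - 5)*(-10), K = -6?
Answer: 42554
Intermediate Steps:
j = 140 (j = -14*(-10) = 140)
J(K) + j*304 = -6 + 140*304 = -6 + 42560 = 42554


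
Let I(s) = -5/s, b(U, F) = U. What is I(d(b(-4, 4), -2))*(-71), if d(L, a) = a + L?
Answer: -355/6 ≈ -59.167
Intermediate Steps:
d(L, a) = L + a
I(d(b(-4, 4), -2))*(-71) = -5/(-4 - 2)*(-71) = -5/(-6)*(-71) = -5*(-⅙)*(-71) = (⅚)*(-71) = -355/6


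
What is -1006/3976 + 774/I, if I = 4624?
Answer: -98395/1149064 ≈ -0.085631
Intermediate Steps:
-1006/3976 + 774/I = -1006/3976 + 774/4624 = -1006*1/3976 + 774*(1/4624) = -503/1988 + 387/2312 = -98395/1149064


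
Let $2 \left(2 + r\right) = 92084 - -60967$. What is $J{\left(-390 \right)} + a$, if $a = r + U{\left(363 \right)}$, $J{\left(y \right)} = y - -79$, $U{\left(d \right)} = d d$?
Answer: $\frac{415963}{2} \approx 2.0798 \cdot 10^{5}$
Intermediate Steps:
$U{\left(d \right)} = d^{2}$
$J{\left(y \right)} = 79 + y$ ($J{\left(y \right)} = y + 79 = 79 + y$)
$r = \frac{153047}{2}$ ($r = -2 + \frac{92084 - -60967}{2} = -2 + \frac{92084 + 60967}{2} = -2 + \frac{1}{2} \cdot 153051 = -2 + \frac{153051}{2} = \frac{153047}{2} \approx 76524.0$)
$a = \frac{416585}{2}$ ($a = \frac{153047}{2} + 363^{2} = \frac{153047}{2} + 131769 = \frac{416585}{2} \approx 2.0829 \cdot 10^{5}$)
$J{\left(-390 \right)} + a = \left(79 - 390\right) + \frac{416585}{2} = -311 + \frac{416585}{2} = \frac{415963}{2}$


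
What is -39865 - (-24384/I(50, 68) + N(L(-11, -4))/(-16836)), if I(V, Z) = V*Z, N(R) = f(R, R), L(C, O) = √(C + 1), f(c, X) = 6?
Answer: -47532452637/1192550 ≈ -39858.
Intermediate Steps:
L(C, O) = √(1 + C)
N(R) = 6
-39865 - (-24384/I(50, 68) + N(L(-11, -4))/(-16836)) = -39865 - (-24384/(50*68) + 6/(-16836)) = -39865 - (-24384/3400 + 6*(-1/16836)) = -39865 - (-24384*1/3400 - 1/2806) = -39865 - (-3048/425 - 1/2806) = -39865 - 1*(-8553113/1192550) = -39865 + 8553113/1192550 = -47532452637/1192550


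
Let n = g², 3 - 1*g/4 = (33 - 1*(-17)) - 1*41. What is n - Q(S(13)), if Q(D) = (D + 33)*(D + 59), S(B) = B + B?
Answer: -4439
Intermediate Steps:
S(B) = 2*B
g = -24 (g = 12 - 4*((33 - 1*(-17)) - 1*41) = 12 - 4*((33 + 17) - 41) = 12 - 4*(50 - 41) = 12 - 4*9 = 12 - 36 = -24)
Q(D) = (33 + D)*(59 + D)
n = 576 (n = (-24)² = 576)
n - Q(S(13)) = 576 - (1947 + (2*13)² + 92*(2*13)) = 576 - (1947 + 26² + 92*26) = 576 - (1947 + 676 + 2392) = 576 - 1*5015 = 576 - 5015 = -4439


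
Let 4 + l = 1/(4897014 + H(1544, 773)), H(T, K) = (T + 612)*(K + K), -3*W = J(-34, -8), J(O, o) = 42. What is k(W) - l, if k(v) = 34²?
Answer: 9547020399/8230190 ≈ 1160.0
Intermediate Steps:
W = -14 (W = -⅓*42 = -14)
H(T, K) = 2*K*(612 + T) (H(T, K) = (612 + T)*(2*K) = 2*K*(612 + T))
k(v) = 1156
l = -32920759/8230190 (l = -4 + 1/(4897014 + 2*773*(612 + 1544)) = -4 + 1/(4897014 + 2*773*2156) = -4 + 1/(4897014 + 3333176) = -4 + 1/8230190 = -32920759/8230190 ≈ -4.0000)
k(W) - l = 1156 - 1*(-32920759/8230190) = 1156 + 32920759/8230190 = 9547020399/8230190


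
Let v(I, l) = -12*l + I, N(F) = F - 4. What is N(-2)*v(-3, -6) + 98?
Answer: -316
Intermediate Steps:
N(F) = -4 + F
v(I, l) = I - 12*l
N(-2)*v(-3, -6) + 98 = (-4 - 2)*(-3 - 12*(-6)) + 98 = -6*(-3 + 72) + 98 = -6*69 + 98 = -414 + 98 = -316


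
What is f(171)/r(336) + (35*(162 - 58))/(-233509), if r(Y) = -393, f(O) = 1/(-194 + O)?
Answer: -32668451/2110687851 ≈ -0.015478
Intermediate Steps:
f(171)/r(336) + (35*(162 - 58))/(-233509) = 1/((-194 + 171)*(-393)) + (35*(162 - 58))/(-233509) = -1/393/(-23) + (35*104)*(-1/233509) = -1/23*(-1/393) + 3640*(-1/233509) = 1/9039 - 3640/233509 = -32668451/2110687851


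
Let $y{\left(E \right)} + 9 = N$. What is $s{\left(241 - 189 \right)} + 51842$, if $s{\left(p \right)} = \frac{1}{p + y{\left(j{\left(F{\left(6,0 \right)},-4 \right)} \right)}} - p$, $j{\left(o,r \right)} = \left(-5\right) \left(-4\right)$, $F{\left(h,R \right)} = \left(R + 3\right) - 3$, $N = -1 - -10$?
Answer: $\frac{2693081}{52} \approx 51790.0$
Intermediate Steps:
$N = 9$ ($N = -1 + 10 = 9$)
$F{\left(h,R \right)} = R$ ($F{\left(h,R \right)} = \left(3 + R\right) - 3 = R$)
$j{\left(o,r \right)} = 20$
$y{\left(E \right)} = 0$ ($y{\left(E \right)} = -9 + 9 = 0$)
$s{\left(p \right)} = \frac{1}{p} - p$ ($s{\left(p \right)} = \frac{1}{p + 0} - p = \frac{1}{p} - p$)
$s{\left(241 - 189 \right)} + 51842 = \left(\frac{1}{241 - 189} - \left(241 - 189\right)\right) + 51842 = \left(\frac{1}{52} - 52\right) + 51842 = - \frac{2703}{52} + 51842 = \frac{2693081}{52}$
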